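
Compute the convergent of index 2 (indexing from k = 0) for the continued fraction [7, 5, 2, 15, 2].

Using pₖ = aₖpₖ₋₁ + pₖ₋₂, qₖ = aₖqₖ₋₁ + qₖ₋₂ (with p₋₁=1, p₋₂=0, q₋₁=0, q₋₂=1):
  k=0: a=7, p=7, q=1
  k=1: a=5, p=36, q=5
  k=2: a=2, p=79, q=11

79/11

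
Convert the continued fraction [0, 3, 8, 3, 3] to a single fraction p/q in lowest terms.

83/259

Using pₖ = aₖpₖ₋₁ + pₖ₋₂ and qₖ = aₖqₖ₋₁ + qₖ₋₂:
  k=0: a=0, p=0, q=1
  k=1: a=3, p=1, q=3
  k=2: a=8, p=8, q=25
  k=3: a=3, p=25, q=78
  k=4: a=3, p=83, q=259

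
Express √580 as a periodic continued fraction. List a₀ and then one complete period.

a₀ = ⌊√580⌋ = 24.
With m₀=0, d₀=1 and mₖ₊₁ = dₖaₖ − mₖ, dₖ₊₁ = (n − mₖ₊₁²)/dₖ, aₖ₊₁ = ⌊(a₀+mₖ₊₁)/dₖ₊₁⌋:
  k=1: m=24, d=4, a=12
  k=2: m=24, d=1, a=48
d=1 and a=2a₀=48 at k=2, so the next step gives (m, d) = (24, 4) again — its k=1 value — and the period has length 2.

[24; 12, 48]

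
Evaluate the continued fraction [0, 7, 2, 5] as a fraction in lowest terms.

11/82

Fold from the inside: start with 5/1.
  2 + 1/5 = 11/5
  7 + 5/11 = 82/11
  0 + 11/82 = 11/82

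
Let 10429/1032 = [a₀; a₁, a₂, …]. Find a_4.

10429 = 10·1032 + 109   →  a_0 = 10
1032 = 9·109 + 51   →  a_1 = 9
109 = 2·51 + 7   →  a_2 = 2
51 = 7·7 + 2   →  a_3 = 7
7 = 3·2 + 1   →  a_4 = 3

3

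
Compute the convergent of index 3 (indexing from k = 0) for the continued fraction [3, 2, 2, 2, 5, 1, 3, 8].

41/12

Using pₖ = aₖpₖ₋₁ + pₖ₋₂, qₖ = aₖqₖ₋₁ + qₖ₋₂ (with p₋₁=1, p₋₂=0, q₋₁=0, q₋₂=1):
  k=0: a=3, p=3, q=1
  k=1: a=2, p=7, q=2
  k=2: a=2, p=17, q=5
  k=3: a=2, p=41, q=12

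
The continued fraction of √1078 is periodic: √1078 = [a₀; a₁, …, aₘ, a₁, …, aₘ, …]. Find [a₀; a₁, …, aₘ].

[32; 1, 4, 1, 64]

a₀ = ⌊√1078⌋ = 32.
With m₀=0, d₀=1 and mₖ₊₁ = dₖaₖ − mₖ, dₖ₊₁ = (n − mₖ₊₁²)/dₖ, aₖ₊₁ = ⌊(a₀+mₖ₊₁)/dₖ₊₁⌋:
  k=1: m=32, d=54, a=1
  k=2: m=22, d=11, a=4
  k=3: m=22, d=54, a=1
  k=4: m=32, d=1, a=64
d=1 and a=2a₀=64 at k=4, so the next step gives (m, d) = (32, 54) again — its k=1 value — and the period has length 4.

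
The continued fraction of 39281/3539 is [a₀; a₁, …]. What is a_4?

39281 = 11·3539 + 352   →  a_0 = 11
3539 = 10·352 + 19   →  a_1 = 10
352 = 18·19 + 10   →  a_2 = 18
19 = 1·10 + 9   →  a_3 = 1
10 = 1·9 + 1   →  a_4 = 1

1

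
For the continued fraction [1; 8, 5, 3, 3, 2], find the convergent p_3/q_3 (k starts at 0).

147/131

Using pₖ = aₖpₖ₋₁ + pₖ₋₂, qₖ = aₖqₖ₋₁ + qₖ₋₂ (with p₋₁=1, p₋₂=0, q₋₁=0, q₋₂=1):
  k=0: a=1, p=1, q=1
  k=1: a=8, p=9, q=8
  k=2: a=5, p=46, q=41
  k=3: a=3, p=147, q=131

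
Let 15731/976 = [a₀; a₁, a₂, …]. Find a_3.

15731 = 16·976 + 115   →  a_0 = 16
976 = 8·115 + 56   →  a_1 = 8
115 = 2·56 + 3   →  a_2 = 2
56 = 18·3 + 2   →  a_3 = 18

18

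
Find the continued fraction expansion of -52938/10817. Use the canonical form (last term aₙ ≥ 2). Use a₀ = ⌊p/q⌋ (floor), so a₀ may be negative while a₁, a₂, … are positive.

-52938 = -5*10817 + 1147
10817 = 9*1147 + 494
1147 = 2*494 + 159
494 = 3*159 + 17
159 = 9*17 + 6
17 = 2*6 + 5
6 = 1*5 + 1
5 = 5*1 + 0  (stop)
So -52938/10817 = [-5; 9, 2, 3, 9, 2, 1, 5].

[-5; 9, 2, 3, 9, 2, 1, 5]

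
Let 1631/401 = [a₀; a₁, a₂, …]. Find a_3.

1631 = 4·401 + 27   →  a_0 = 4
401 = 14·27 + 23   →  a_1 = 14
27 = 1·23 + 4   →  a_2 = 1
23 = 5·4 + 3   →  a_3 = 5

5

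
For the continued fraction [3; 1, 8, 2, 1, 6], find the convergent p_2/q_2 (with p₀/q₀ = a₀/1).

Using pₖ = aₖpₖ₋₁ + pₖ₋₂, qₖ = aₖqₖ₋₁ + qₖ₋₂ (with p₋₁=1, p₋₂=0, q₋₁=0, q₋₂=1):
  k=0: a=3, p=3, q=1
  k=1: a=1, p=4, q=1
  k=2: a=8, p=35, q=9

35/9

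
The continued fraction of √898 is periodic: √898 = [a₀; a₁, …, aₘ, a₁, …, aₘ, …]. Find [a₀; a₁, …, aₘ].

[29; 1, 28, 1, 58]

a₀ = ⌊√898⌋ = 29.
With m₀=0, d₀=1 and mₖ₊₁ = dₖaₖ − mₖ, dₖ₊₁ = (n − mₖ₊₁²)/dₖ, aₖ₊₁ = ⌊(a₀+mₖ₊₁)/dₖ₊₁⌋:
  k=1: m=29, d=57, a=1
  k=2: m=28, d=2, a=28
  k=3: m=28, d=57, a=1
  k=4: m=29, d=1, a=58
d=1 and a=2a₀=58 at k=4, so the next step gives (m, d) = (29, 57) again — its k=1 value — and the period has length 4.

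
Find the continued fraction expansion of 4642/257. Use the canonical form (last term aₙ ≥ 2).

[18; 16, 16]

4642 = 18×257 + 16
257 = 16×16 + 1
16 = 16×1 + 0  (stop)
So 4642/257 = [18; 16, 16].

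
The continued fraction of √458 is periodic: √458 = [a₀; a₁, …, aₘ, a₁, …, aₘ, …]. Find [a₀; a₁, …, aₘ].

a₀ = ⌊√458⌋ = 21.

[21; 2, 2, 42]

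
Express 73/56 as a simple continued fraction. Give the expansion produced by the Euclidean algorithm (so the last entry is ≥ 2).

[1; 3, 3, 2, 2]

73 = 1×56 + 17
56 = 3×17 + 5
17 = 3×5 + 2
5 = 2×2 + 1
2 = 2×1 + 0  (stop)
So 73/56 = [1; 3, 3, 2, 2].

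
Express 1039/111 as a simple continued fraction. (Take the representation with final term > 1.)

1039 = 9×111 + 40
111 = 2×40 + 31
40 = 1×31 + 9
31 = 3×9 + 4
9 = 2×4 + 1
4 = 4×1 + 0  (stop)
So 1039/111 = [9; 2, 1, 3, 2, 4].

[9; 2, 1, 3, 2, 4]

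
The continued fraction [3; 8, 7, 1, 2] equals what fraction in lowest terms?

Using pₖ = aₖpₖ₋₁ + pₖ₋₂ and qₖ = aₖqₖ₋₁ + qₖ₋₂:
  k=0: a=3, p=3, q=1
  k=1: a=8, p=25, q=8
  k=2: a=7, p=178, q=57
  k=3: a=1, p=203, q=65
  k=4: a=2, p=584, q=187

584/187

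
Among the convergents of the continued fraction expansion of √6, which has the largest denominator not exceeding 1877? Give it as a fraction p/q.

√6 = [2; 2, 4, …] (period length 2).
Convergents:
  p_0/q_0 = 2/1
  p_1/q_1 = 5/2
  p_2/q_2 = 22/9
  p_3/q_3 = 49/20
  p_4/q_4 = 218/89
  p_5/q_5 = 485/198
  p_6/q_6 = 2158/881
  p_7/q_7 = 4801/1960
q_6 = 881 ≤ 1877 < 1960 = q_7, so the answer is 2158/881.

2158/881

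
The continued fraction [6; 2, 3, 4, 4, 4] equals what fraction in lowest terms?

3461/538

Fold from the inside: start with 4/1.
  4 + 1/4 = 17/4
  4 + 4/17 = 72/17
  3 + 17/72 = 233/72
  2 + 72/233 = 538/233
  6 + 233/538 = 3461/538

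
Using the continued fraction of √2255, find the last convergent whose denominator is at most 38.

√2255 = [47; 2, 18, 2, 94, …] (period length 4).
Convergents:
  p_0/q_0 = 47/1
  p_1/q_1 = 95/2
  p_2/q_2 = 1757/37
  p_3/q_3 = 3609/76
q_2 = 37 ≤ 38 < 76 = q_3, so the answer is 1757/37.

1757/37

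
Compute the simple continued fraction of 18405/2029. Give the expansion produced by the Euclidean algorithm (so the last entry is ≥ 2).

[9; 14, 11, 13]

18405 = 9*2029 + 144
2029 = 14*144 + 13
144 = 11*13 + 1
13 = 13*1 + 0  (stop)
So 18405/2029 = [9; 14, 11, 13].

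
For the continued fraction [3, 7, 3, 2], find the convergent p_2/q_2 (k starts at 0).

Using pₖ = aₖpₖ₋₁ + pₖ₋₂, qₖ = aₖqₖ₋₁ + qₖ₋₂ (with p₋₁=1, p₋₂=0, q₋₁=0, q₋₂=1):
  k=0: a=3, p=3, q=1
  k=1: a=7, p=22, q=7
  k=2: a=3, p=69, q=22

69/22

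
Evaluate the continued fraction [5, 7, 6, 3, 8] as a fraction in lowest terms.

Using pₖ = aₖpₖ₋₁ + pₖ₋₂ and qₖ = aₖqₖ₋₁ + qₖ₋₂:
  k=0: a=5, p=5, q=1
  k=1: a=7, p=36, q=7
  k=2: a=6, p=221, q=43
  k=3: a=3, p=699, q=136
  k=4: a=8, p=5813, q=1131

5813/1131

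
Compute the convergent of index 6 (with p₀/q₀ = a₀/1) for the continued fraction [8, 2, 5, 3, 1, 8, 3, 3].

Using pₖ = aₖpₖ₋₁ + pₖ₋₂, qₖ = aₖqₖ₋₁ + qₖ₋₂ (with p₋₁=1, p₋₂=0, q₋₁=0, q₋₂=1):
  k=0: a=8, p=8, q=1
  k=1: a=2, p=17, q=2
  k=2: a=5, p=93, q=11
  k=3: a=3, p=296, q=35
  k=4: a=1, p=389, q=46
  k=5: a=8, p=3408, q=403
  k=6: a=3, p=10613, q=1255

10613/1255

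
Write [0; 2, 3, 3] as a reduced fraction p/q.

10/23

Using pₖ = aₖpₖ₋₁ + pₖ₋₂ and qₖ = aₖqₖ₋₁ + qₖ₋₂:
  k=0: a=0, p=0, q=1
  k=1: a=2, p=1, q=2
  k=2: a=3, p=3, q=7
  k=3: a=3, p=10, q=23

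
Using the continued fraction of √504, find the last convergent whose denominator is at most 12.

√504 = [22; 2, 4, 2, 44, …] (period length 4).
Convergents:
  p_0/q_0 = 22/1
  p_1/q_1 = 45/2
  p_2/q_2 = 202/9
  p_3/q_3 = 449/20
q_2 = 9 ≤ 12 < 20 = q_3, so the answer is 202/9.

202/9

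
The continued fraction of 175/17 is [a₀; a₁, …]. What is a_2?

2

175 = 10·17 + 5   →  a_0 = 10
17 = 3·5 + 2   →  a_1 = 3
5 = 2·2 + 1   →  a_2 = 2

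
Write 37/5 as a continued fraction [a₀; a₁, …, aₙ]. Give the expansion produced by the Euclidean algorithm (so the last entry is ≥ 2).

[7; 2, 2]

37 = 7×5 + 2
5 = 2×2 + 1
2 = 2×1 + 0  (stop)
So 37/5 = [7; 2, 2].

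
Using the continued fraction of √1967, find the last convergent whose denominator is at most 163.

√1967 = [44; 2, 1, 5, 1, 2, 88, …] (period length 6).
Convergents:
  p_0/q_0 = 44/1
  p_1/q_1 = 89/2
  p_2/q_2 = 133/3
  p_3/q_3 = 754/17
  p_4/q_4 = 887/20
  p_5/q_5 = 2528/57
  p_6/q_6 = 223351/5036
q_5 = 57 ≤ 163 < 5036 = q_6, so the answer is 2528/57.

2528/57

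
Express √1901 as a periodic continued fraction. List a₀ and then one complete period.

a₀ = ⌊√1901⌋ = 43.
With m₀=0, d₀=1 and mₖ₊₁ = dₖaₖ − mₖ, dₖ₊₁ = (n − mₖ₊₁²)/dₖ, aₖ₊₁ = ⌊(a₀+mₖ₊₁)/dₖ₊₁⌋:
  k=1: m=43, d=52, a=1
  k=2: m=9, d=35, a=1
  k=3: m=26, d=35, a=1
  k=4: m=9, d=52, a=1
  k=5: m=43, d=1, a=86
d=1 and a=2a₀=86 at k=5, so the next step gives (m, d) = (43, 52) again — its k=1 value — and the period has length 5.

[43; 1, 1, 1, 1, 86]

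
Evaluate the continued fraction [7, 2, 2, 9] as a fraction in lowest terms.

Fold from the inside: start with 9/1.
  2 + 1/9 = 19/9
  2 + 9/19 = 47/19
  7 + 19/47 = 348/47

348/47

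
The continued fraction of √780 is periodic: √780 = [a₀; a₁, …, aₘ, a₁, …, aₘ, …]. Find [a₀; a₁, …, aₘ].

a₀ = ⌊√780⌋ = 27.
With m₀=0, d₀=1 and mₖ₊₁ = dₖaₖ − mₖ, dₖ₊₁ = (n − mₖ₊₁²)/dₖ, aₖ₊₁ = ⌊(a₀+mₖ₊₁)/dₖ₊₁⌋:
  k=1: m=27, d=51, a=1
  k=2: m=24, d=4, a=12
  k=3: m=24, d=51, a=1
  k=4: m=27, d=1, a=54
d=1 and a=2a₀=54 at k=4, so the next step gives (m, d) = (27, 51) again — its k=1 value — and the period has length 4.

[27; 1, 12, 1, 54]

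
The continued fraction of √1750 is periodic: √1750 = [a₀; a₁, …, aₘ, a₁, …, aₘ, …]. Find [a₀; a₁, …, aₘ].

[41; 1, 4, 1, 82]

a₀ = ⌊√1750⌋ = 41.
With m₀=0, d₀=1 and mₖ₊₁ = dₖaₖ − mₖ, dₖ₊₁ = (n − mₖ₊₁²)/dₖ, aₖ₊₁ = ⌊(a₀+mₖ₊₁)/dₖ₊₁⌋:
  k=1: m=41, d=69, a=1
  k=2: m=28, d=14, a=4
  k=3: m=28, d=69, a=1
  k=4: m=41, d=1, a=82
d=1 and a=2a₀=82 at k=4, so the next step gives (m, d) = (41, 69) again — its k=1 value — and the period has length 4.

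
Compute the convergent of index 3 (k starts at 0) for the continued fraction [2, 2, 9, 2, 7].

Using pₖ = aₖpₖ₋₁ + pₖ₋₂, qₖ = aₖqₖ₋₁ + qₖ₋₂ (with p₋₁=1, p₋₂=0, q₋₁=0, q₋₂=1):
  k=0: a=2, p=2, q=1
  k=1: a=2, p=5, q=2
  k=2: a=9, p=47, q=19
  k=3: a=2, p=99, q=40

99/40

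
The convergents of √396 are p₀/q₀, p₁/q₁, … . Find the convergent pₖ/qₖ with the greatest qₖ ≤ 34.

√396 = [19; 1, 8, 1, 38, …] (period length 4).
Convergents:
  p_0/q_0 = 19/1
  p_1/q_1 = 20/1
  p_2/q_2 = 179/9
  p_3/q_3 = 199/10
  p_4/q_4 = 7741/389
q_3 = 10 ≤ 34 < 389 = q_4, so the answer is 199/10.

199/10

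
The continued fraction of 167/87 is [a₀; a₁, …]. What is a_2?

11

167 = 1·87 + 80   →  a_0 = 1
87 = 1·80 + 7   →  a_1 = 1
80 = 11·7 + 3   →  a_2 = 11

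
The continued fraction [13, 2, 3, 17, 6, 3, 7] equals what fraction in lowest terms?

Fold from the inside: start with 7/1.
  3 + 1/7 = 22/7
  6 + 7/22 = 139/22
  17 + 22/139 = 2385/139
  3 + 139/2385 = 7294/2385
  2 + 2385/7294 = 16973/7294
  13 + 7294/16973 = 227943/16973

227943/16973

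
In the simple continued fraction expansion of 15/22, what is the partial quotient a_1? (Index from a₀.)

15 = 0·22 + 15   →  a_0 = 0
22 = 1·15 + 7   →  a_1 = 1

1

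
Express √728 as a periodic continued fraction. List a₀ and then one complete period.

[26; 1, 52]

a₀ = ⌊√728⌋ = 26.
With m₀=0, d₀=1 and mₖ₊₁ = dₖaₖ − mₖ, dₖ₊₁ = (n − mₖ₊₁²)/dₖ, aₖ₊₁ = ⌊(a₀+mₖ₊₁)/dₖ₊₁⌋:
  k=1: m=26, d=52, a=1
  k=2: m=26, d=1, a=52
d=1 and a=2a₀=52 at k=2, so the next step gives (m, d) = (26, 52) again — its k=1 value — and the period has length 2.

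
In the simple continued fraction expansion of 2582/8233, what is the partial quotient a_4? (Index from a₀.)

3

2582 = 0·8233 + 2582   →  a_0 = 0
8233 = 3·2582 + 487   →  a_1 = 3
2582 = 5·487 + 147   →  a_2 = 5
487 = 3·147 + 46   →  a_3 = 3
147 = 3·46 + 9   →  a_4 = 3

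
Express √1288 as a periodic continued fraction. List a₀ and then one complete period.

a₀ = ⌊√1288⌋ = 35.

[35; 1, 7, 1, 70]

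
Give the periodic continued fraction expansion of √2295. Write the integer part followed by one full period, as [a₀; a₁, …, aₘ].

a₀ = ⌊√2295⌋ = 47.

[47; 1, 9, 1, 1, 1, 9, 1, 94]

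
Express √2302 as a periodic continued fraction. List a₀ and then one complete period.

[47; 1, 46, 1, 94]

a₀ = ⌊√2302⌋ = 47.
With m₀=0, d₀=1 and mₖ₊₁ = dₖaₖ − mₖ, dₖ₊₁ = (n − mₖ₊₁²)/dₖ, aₖ₊₁ = ⌊(a₀+mₖ₊₁)/dₖ₊₁⌋:
  k=1: m=47, d=93, a=1
  k=2: m=46, d=2, a=46
  k=3: m=46, d=93, a=1
  k=4: m=47, d=1, a=94
d=1 and a=2a₀=94 at k=4, so the next step gives (m, d) = (47, 93) again — its k=1 value — and the period has length 4.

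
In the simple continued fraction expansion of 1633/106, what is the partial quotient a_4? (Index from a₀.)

1

1633 = 15·106 + 43   →  a_0 = 15
106 = 2·43 + 20   →  a_1 = 2
43 = 2·20 + 3   →  a_2 = 2
20 = 6·3 + 2   →  a_3 = 6
3 = 1·2 + 1   →  a_4 = 1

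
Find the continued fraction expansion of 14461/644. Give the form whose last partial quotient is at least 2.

14461 = 22*644 + 293
644 = 2*293 + 58
293 = 5*58 + 3
58 = 19*3 + 1
3 = 3*1 + 0  (stop)
So 14461/644 = [22; 2, 5, 19, 3].

[22; 2, 5, 19, 3]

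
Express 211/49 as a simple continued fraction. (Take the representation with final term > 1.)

[4; 3, 3, 1, 3]

211 = 4·49 + 15
49 = 3·15 + 4
15 = 3·4 + 3
4 = 1·3 + 1
3 = 3·1 + 0  (stop)
So 211/49 = [4; 3, 3, 1, 3].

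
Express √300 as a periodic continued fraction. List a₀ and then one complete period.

[17; 3, 8, 3, 34]

a₀ = ⌊√300⌋ = 17.
With m₀=0, d₀=1 and mₖ₊₁ = dₖaₖ − mₖ, dₖ₊₁ = (n − mₖ₊₁²)/dₖ, aₖ₊₁ = ⌊(a₀+mₖ₊₁)/dₖ₊₁⌋:
  k=1: m=17, d=11, a=3
  k=2: m=16, d=4, a=8
  k=3: m=16, d=11, a=3
  k=4: m=17, d=1, a=34
d=1 and a=2a₀=34 at k=4, so the next step gives (m, d) = (17, 11) again — its k=1 value — and the period has length 4.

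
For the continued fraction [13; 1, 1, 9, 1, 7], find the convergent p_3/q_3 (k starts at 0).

Using pₖ = aₖpₖ₋₁ + pₖ₋₂, qₖ = aₖqₖ₋₁ + qₖ₋₂ (with p₋₁=1, p₋₂=0, q₋₁=0, q₋₂=1):
  k=0: a=13, p=13, q=1
  k=1: a=1, p=14, q=1
  k=2: a=1, p=27, q=2
  k=3: a=9, p=257, q=19

257/19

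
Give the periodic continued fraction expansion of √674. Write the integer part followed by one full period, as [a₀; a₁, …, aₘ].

[25; 1, 24, 1, 50]

a₀ = ⌊√674⌋ = 25.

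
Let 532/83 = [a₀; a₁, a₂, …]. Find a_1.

2

532 = 6·83 + 34   →  a_0 = 6
83 = 2·34 + 15   →  a_1 = 2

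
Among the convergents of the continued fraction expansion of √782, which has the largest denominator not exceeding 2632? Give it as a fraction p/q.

√782 = [27; 1, 26, 1, 54, …] (period length 4).
Convergents:
  p_0/q_0 = 27/1
  p_1/q_1 = 28/1
  p_2/q_2 = 755/27
  p_3/q_3 = 783/28
  p_4/q_4 = 43037/1539
  p_5/q_5 = 43820/1567
  p_6/q_6 = 1182357/42281
q_5 = 1567 ≤ 2632 < 42281 = q_6, so the answer is 43820/1567.

43820/1567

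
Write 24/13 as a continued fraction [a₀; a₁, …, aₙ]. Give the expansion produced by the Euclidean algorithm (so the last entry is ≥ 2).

24 = 1*13 + 11
13 = 1*11 + 2
11 = 5*2 + 1
2 = 2*1 + 0  (stop)
So 24/13 = [1; 1, 5, 2].

[1; 1, 5, 2]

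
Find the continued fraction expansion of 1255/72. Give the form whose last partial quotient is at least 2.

1255 = 17×72 + 31
72 = 2×31 + 10
31 = 3×10 + 1
10 = 10×1 + 0  (stop)
So 1255/72 = [17; 2, 3, 10].

[17; 2, 3, 10]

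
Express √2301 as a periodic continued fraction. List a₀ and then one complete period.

[47; 1, 30, 1, 94]

a₀ = ⌊√2301⌋ = 47.
With m₀=0, d₀=1 and mₖ₊₁ = dₖaₖ − mₖ, dₖ₊₁ = (n − mₖ₊₁²)/dₖ, aₖ₊₁ = ⌊(a₀+mₖ₊₁)/dₖ₊₁⌋:
  k=1: m=47, d=92, a=1
  k=2: m=45, d=3, a=30
  k=3: m=45, d=92, a=1
  k=4: m=47, d=1, a=94
d=1 and a=2a₀=94 at k=4, so the next step gives (m, d) = (47, 92) again — its k=1 value — and the period has length 4.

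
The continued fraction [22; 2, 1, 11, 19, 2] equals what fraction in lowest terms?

30632/1371

Fold from the inside: start with 2/1.
  19 + 1/2 = 39/2
  11 + 2/39 = 431/39
  1 + 39/431 = 470/431
  2 + 431/470 = 1371/470
  22 + 470/1371 = 30632/1371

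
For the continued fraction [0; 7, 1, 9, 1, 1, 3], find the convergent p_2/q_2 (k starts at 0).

Using pₖ = aₖpₖ₋₁ + pₖ₋₂, qₖ = aₖqₖ₋₁ + qₖ₋₂ (with p₋₁=1, p₋₂=0, q₋₁=0, q₋₂=1):
  k=0: a=0, p=0, q=1
  k=1: a=7, p=1, q=7
  k=2: a=1, p=1, q=8

1/8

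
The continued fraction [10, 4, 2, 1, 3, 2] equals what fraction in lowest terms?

1115/109

Using pₖ = aₖpₖ₋₁ + pₖ₋₂ and qₖ = aₖqₖ₋₁ + qₖ₋₂:
  k=0: a=10, p=10, q=1
  k=1: a=4, p=41, q=4
  k=2: a=2, p=92, q=9
  k=3: a=1, p=133, q=13
  k=4: a=3, p=491, q=48
  k=5: a=2, p=1115, q=109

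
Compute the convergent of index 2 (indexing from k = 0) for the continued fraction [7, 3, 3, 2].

73/10

Using pₖ = aₖpₖ₋₁ + pₖ₋₂, qₖ = aₖqₖ₋₁ + qₖ₋₂ (with p₋₁=1, p₋₂=0, q₋₁=0, q₋₂=1):
  k=0: a=7, p=7, q=1
  k=1: a=3, p=22, q=3
  k=2: a=3, p=73, q=10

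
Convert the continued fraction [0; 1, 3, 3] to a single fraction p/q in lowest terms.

10/13

Using pₖ = aₖpₖ₋₁ + pₖ₋₂ and qₖ = aₖqₖ₋₁ + qₖ₋₂:
  k=0: a=0, p=0, q=1
  k=1: a=1, p=1, q=1
  k=2: a=3, p=3, q=4
  k=3: a=3, p=10, q=13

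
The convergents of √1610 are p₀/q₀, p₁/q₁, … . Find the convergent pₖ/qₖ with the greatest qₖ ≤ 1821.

√1610 = [40; 8, 80, …] (period length 2).
Convergents:
  p_0/q_0 = 40/1
  p_1/q_1 = 321/8
  p_2/q_2 = 25720/641
  p_3/q_3 = 206081/5136
q_2 = 641 ≤ 1821 < 5136 = q_3, so the answer is 25720/641.

25720/641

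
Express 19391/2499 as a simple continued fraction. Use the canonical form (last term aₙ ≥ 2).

19391 = 7×2499 + 1898
2499 = 1×1898 + 601
1898 = 3×601 + 95
601 = 6×95 + 31
95 = 3×31 + 2
31 = 15×2 + 1
2 = 2×1 + 0  (stop)
So 19391/2499 = [7; 1, 3, 6, 3, 15, 2].

[7; 1, 3, 6, 3, 15, 2]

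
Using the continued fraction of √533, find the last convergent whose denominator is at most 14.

277/12

√533 = [23; 11, 1, 1, 11, 46, …] (period length 5).
Convergents:
  p_0/q_0 = 23/1
  p_1/q_1 = 254/11
  p_2/q_2 = 277/12
  p_3/q_3 = 531/23
q_2 = 12 ≤ 14 < 23 = q_3, so the answer is 277/12.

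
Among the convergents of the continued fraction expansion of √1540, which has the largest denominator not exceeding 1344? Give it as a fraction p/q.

23271/593

√1540 = [39; 4, 8, 2, 8, 4, 78, …] (period length 6).
Convergents:
  p_0/q_0 = 39/1
  p_1/q_1 = 157/4
  p_2/q_2 = 1295/33
  p_3/q_3 = 2747/70
  p_4/q_4 = 23271/593
  p_5/q_5 = 95831/2442
q_4 = 593 ≤ 1344 < 2442 = q_5, so the answer is 23271/593.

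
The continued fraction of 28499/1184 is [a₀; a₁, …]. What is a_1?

28499 = 24·1184 + 83   →  a_0 = 24
1184 = 14·83 + 22   →  a_1 = 14

14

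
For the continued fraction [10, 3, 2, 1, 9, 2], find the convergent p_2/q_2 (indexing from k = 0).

Using pₖ = aₖpₖ₋₁ + pₖ₋₂, qₖ = aₖqₖ₋₁ + qₖ₋₂ (with p₋₁=1, p₋₂=0, q₋₁=0, q₋₂=1):
  k=0: a=10, p=10, q=1
  k=1: a=3, p=31, q=3
  k=2: a=2, p=72, q=7

72/7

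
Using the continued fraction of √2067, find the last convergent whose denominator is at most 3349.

115161/2533

√2067 = [45; 2, 6, 2, 90, …] (period length 4).
Convergents:
  p_0/q_0 = 45/1
  p_1/q_1 = 91/2
  p_2/q_2 = 591/13
  p_3/q_3 = 1273/28
  p_4/q_4 = 115161/2533
  p_5/q_5 = 231595/5094
q_4 = 2533 ≤ 3349 < 5094 = q_5, so the answer is 115161/2533.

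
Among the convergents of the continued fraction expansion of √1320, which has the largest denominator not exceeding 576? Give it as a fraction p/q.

√1320 = [36; 3, 72, …] (period length 2).
Convergents:
  p_0/q_0 = 36/1
  p_1/q_1 = 109/3
  p_2/q_2 = 7884/217
  p_3/q_3 = 23761/654
q_2 = 217 ≤ 576 < 654 = q_3, so the answer is 7884/217.

7884/217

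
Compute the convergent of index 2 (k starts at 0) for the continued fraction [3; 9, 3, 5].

Using pₖ = aₖpₖ₋₁ + pₖ₋₂, qₖ = aₖqₖ₋₁ + qₖ₋₂ (with p₋₁=1, p₋₂=0, q₋₁=0, q₋₂=1):
  k=0: a=3, p=3, q=1
  k=1: a=9, p=28, q=9
  k=2: a=3, p=87, q=28

87/28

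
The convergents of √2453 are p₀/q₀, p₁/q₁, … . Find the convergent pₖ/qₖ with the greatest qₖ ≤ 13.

99/2

√2453 = [49; 1, 1, 8, 1, 1, 98, …] (period length 6).
Convergents:
  p_0/q_0 = 49/1
  p_1/q_1 = 50/1
  p_2/q_2 = 99/2
  p_3/q_3 = 842/17
q_2 = 2 ≤ 13 < 17 = q_3, so the answer is 99/2.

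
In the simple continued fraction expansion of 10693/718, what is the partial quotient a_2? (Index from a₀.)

8

10693 = 14·718 + 641   →  a_0 = 14
718 = 1·641 + 77   →  a_1 = 1
641 = 8·77 + 25   →  a_2 = 8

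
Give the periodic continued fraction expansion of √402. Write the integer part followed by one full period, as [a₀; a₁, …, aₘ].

[20; 20, 40]

a₀ = ⌊√402⌋ = 20.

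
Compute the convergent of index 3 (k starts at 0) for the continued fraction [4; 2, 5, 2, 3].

107/24

Using pₖ = aₖpₖ₋₁ + pₖ₋₂, qₖ = aₖqₖ₋₁ + qₖ₋₂ (with p₋₁=1, p₋₂=0, q₋₁=0, q₋₂=1):
  k=0: a=4, p=4, q=1
  k=1: a=2, p=9, q=2
  k=2: a=5, p=49, q=11
  k=3: a=2, p=107, q=24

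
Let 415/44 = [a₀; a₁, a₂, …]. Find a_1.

415 = 9·44 + 19   →  a_0 = 9
44 = 2·19 + 6   →  a_1 = 2

2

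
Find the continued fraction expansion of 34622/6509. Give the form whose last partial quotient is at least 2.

[5; 3, 7, 2, 8, 5, 3]

34622 = 5*6509 + 2077
6509 = 3*2077 + 278
2077 = 7*278 + 131
278 = 2*131 + 16
131 = 8*16 + 3
16 = 5*3 + 1
3 = 3*1 + 0  (stop)
So 34622/6509 = [5; 3, 7, 2, 8, 5, 3].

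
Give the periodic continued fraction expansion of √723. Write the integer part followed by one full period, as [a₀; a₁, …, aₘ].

a₀ = ⌊√723⌋ = 26.
With m₀=0, d₀=1 and mₖ₊₁ = dₖaₖ − mₖ, dₖ₊₁ = (n − mₖ₊₁²)/dₖ, aₖ₊₁ = ⌊(a₀+mₖ₊₁)/dₖ₊₁⌋:
  k=1: m=26, d=47, a=1
  k=2: m=21, d=6, a=7
  k=3: m=21, d=47, a=1
  k=4: m=26, d=1, a=52
d=1 and a=2a₀=52 at k=4, so the next step gives (m, d) = (26, 47) again — its k=1 value — and the period has length 4.

[26; 1, 7, 1, 52]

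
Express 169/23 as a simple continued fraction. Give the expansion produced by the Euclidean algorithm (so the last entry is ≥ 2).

[7; 2, 1, 7]

169 = 7×23 + 8
23 = 2×8 + 7
8 = 1×7 + 1
7 = 7×1 + 0  (stop)
So 169/23 = [7; 2, 1, 7].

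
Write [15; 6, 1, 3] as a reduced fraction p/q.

409/27

Fold from the inside: start with 3/1.
  1 + 1/3 = 4/3
  6 + 3/4 = 27/4
  15 + 4/27 = 409/27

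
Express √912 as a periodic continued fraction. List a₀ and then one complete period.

a₀ = ⌊√912⌋ = 30.

[30; 5, 60]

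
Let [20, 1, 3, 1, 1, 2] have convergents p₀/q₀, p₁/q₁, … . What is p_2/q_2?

83/4

Using pₖ = aₖpₖ₋₁ + pₖ₋₂, qₖ = aₖqₖ₋₁ + qₖ₋₂ (with p₋₁=1, p₋₂=0, q₋₁=0, q₋₂=1):
  k=0: a=20, p=20, q=1
  k=1: a=1, p=21, q=1
  k=2: a=3, p=83, q=4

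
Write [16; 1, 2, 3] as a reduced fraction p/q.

167/10

Fold from the inside: start with 3/1.
  2 + 1/3 = 7/3
  1 + 3/7 = 10/7
  16 + 7/10 = 167/10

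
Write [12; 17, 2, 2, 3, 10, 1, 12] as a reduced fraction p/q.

520435/43163

Fold from the inside: start with 12/1.
  1 + 1/12 = 13/12
  10 + 12/13 = 142/13
  3 + 13/142 = 439/142
  2 + 142/439 = 1020/439
  2 + 439/1020 = 2479/1020
  17 + 1020/2479 = 43163/2479
  12 + 2479/43163 = 520435/43163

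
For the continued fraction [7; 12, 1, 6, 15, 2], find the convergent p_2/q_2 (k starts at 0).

Using pₖ = aₖpₖ₋₁ + pₖ₋₂, qₖ = aₖqₖ₋₁ + qₖ₋₂ (with p₋₁=1, p₋₂=0, q₋₁=0, q₋₂=1):
  k=0: a=7, p=7, q=1
  k=1: a=12, p=85, q=12
  k=2: a=1, p=92, q=13

92/13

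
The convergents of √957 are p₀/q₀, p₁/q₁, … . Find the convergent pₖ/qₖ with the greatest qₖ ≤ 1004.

√957 = [30; 1, 14, 2, 14, 1, 60, …] (period length 6).
Convergents:
  p_0/q_0 = 30/1
  p_1/q_1 = 31/1
  p_2/q_2 = 464/15
  p_3/q_3 = 959/31
  p_4/q_4 = 13890/449
  p_5/q_5 = 14849/480
  p_6/q_6 = 904830/29249
q_5 = 480 ≤ 1004 < 29249 = q_6, so the answer is 14849/480.

14849/480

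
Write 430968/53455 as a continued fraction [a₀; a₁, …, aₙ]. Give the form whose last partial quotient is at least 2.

[8; 16, 16, 12, 1, 15]

430968 = 8×53455 + 3328
53455 = 16×3328 + 207
3328 = 16×207 + 16
207 = 12×16 + 15
16 = 1×15 + 1
15 = 15×1 + 0  (stop)
So 430968/53455 = [8; 16, 16, 12, 1, 15].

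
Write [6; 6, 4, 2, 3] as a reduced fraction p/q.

Fold from the inside: start with 3/1.
  2 + 1/3 = 7/3
  4 + 3/7 = 31/7
  6 + 7/31 = 193/31
  6 + 31/193 = 1189/193

1189/193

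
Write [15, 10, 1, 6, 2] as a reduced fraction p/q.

Fold from the inside: start with 2/1.
  6 + 1/2 = 13/2
  1 + 2/13 = 15/13
  10 + 13/15 = 163/15
  15 + 15/163 = 2460/163

2460/163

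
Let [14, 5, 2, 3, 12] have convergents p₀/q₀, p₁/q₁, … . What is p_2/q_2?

156/11

Using pₖ = aₖpₖ₋₁ + pₖ₋₂, qₖ = aₖqₖ₋₁ + qₖ₋₂ (with p₋₁=1, p₋₂=0, q₋₁=0, q₋₂=1):
  k=0: a=14, p=14, q=1
  k=1: a=5, p=71, q=5
  k=2: a=2, p=156, q=11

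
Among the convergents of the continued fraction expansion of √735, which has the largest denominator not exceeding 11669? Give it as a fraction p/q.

119071/4392

√735 = [27; 9, 54, …] (period length 2).
Convergents:
  p_0/q_0 = 27/1
  p_1/q_1 = 244/9
  p_2/q_2 = 13203/487
  p_3/q_3 = 119071/4392
  p_4/q_4 = 6443037/237655
q_3 = 4392 ≤ 11669 < 237655 = q_4, so the answer is 119071/4392.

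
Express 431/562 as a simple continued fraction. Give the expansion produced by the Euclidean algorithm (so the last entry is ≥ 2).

[0; 1, 3, 3, 2, 4, 4]

431 = 0*562 + 431
562 = 1*431 + 131
431 = 3*131 + 38
131 = 3*38 + 17
38 = 2*17 + 4
17 = 4*4 + 1
4 = 4*1 + 0  (stop)
So 431/562 = [0; 1, 3, 3, 2, 4, 4].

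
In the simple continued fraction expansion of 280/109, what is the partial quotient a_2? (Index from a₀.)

280 = 2·109 + 62   →  a_0 = 2
109 = 1·62 + 47   →  a_1 = 1
62 = 1·47 + 15   →  a_2 = 1

1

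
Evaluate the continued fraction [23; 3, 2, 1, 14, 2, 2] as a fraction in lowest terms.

17591/755

Using pₖ = aₖpₖ₋₁ + pₖ₋₂ and qₖ = aₖqₖ₋₁ + qₖ₋₂:
  k=0: a=23, p=23, q=1
  k=1: a=3, p=70, q=3
  k=2: a=2, p=163, q=7
  k=3: a=1, p=233, q=10
  k=4: a=14, p=3425, q=147
  k=5: a=2, p=7083, q=304
  k=6: a=2, p=17591, q=755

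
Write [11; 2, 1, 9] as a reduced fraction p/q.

Fold from the inside: start with 9/1.
  1 + 1/9 = 10/9
  2 + 9/10 = 29/10
  11 + 10/29 = 329/29

329/29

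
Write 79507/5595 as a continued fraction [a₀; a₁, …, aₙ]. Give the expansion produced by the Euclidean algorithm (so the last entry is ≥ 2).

[14; 4, 1, 3, 17, 17]

79507 = 14×5595 + 1177
5595 = 4×1177 + 887
1177 = 1×887 + 290
887 = 3×290 + 17
290 = 17×17 + 1
17 = 17×1 + 0  (stop)
So 79507/5595 = [14; 4, 1, 3, 17, 17].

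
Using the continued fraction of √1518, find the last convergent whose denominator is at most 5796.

78975/2027

√1518 = [38; 1, 24, 1, 76, …] (period length 4).
Convergents:
  p_0/q_0 = 38/1
  p_1/q_1 = 39/1
  p_2/q_2 = 974/25
  p_3/q_3 = 1013/26
  p_4/q_4 = 77962/2001
  p_5/q_5 = 78975/2027
  p_6/q_6 = 1973362/50649
q_5 = 2027 ≤ 5796 < 50649 = q_6, so the answer is 78975/2027.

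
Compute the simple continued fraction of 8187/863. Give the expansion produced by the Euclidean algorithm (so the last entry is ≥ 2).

8187 = 9×863 + 420
863 = 2×420 + 23
420 = 18×23 + 6
23 = 3×6 + 5
6 = 1×5 + 1
5 = 5×1 + 0  (stop)
So 8187/863 = [9; 2, 18, 3, 1, 5].

[9; 2, 18, 3, 1, 5]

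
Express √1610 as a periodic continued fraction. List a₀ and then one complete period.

a₀ = ⌊√1610⌋ = 40.

[40; 8, 80]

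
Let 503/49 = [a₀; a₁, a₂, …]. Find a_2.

503 = 10·49 + 13   →  a_0 = 10
49 = 3·13 + 10   →  a_1 = 3
13 = 1·10 + 3   →  a_2 = 1

1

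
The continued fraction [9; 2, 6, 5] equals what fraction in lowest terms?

634/67

Using pₖ = aₖpₖ₋₁ + pₖ₋₂ and qₖ = aₖqₖ₋₁ + qₖ₋₂:
  k=0: a=9, p=9, q=1
  k=1: a=2, p=19, q=2
  k=2: a=6, p=123, q=13
  k=3: a=5, p=634, q=67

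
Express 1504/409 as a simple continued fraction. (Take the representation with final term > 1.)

[3; 1, 2, 10, 6, 2]

1504 = 3×409 + 277
409 = 1×277 + 132
277 = 2×132 + 13
132 = 10×13 + 2
13 = 6×2 + 1
2 = 2×1 + 0  (stop)
So 1504/409 = [3; 1, 2, 10, 6, 2].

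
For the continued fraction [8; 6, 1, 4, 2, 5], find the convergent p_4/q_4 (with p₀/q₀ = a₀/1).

611/75

Using pₖ = aₖpₖ₋₁ + pₖ₋₂, qₖ = aₖqₖ₋₁ + qₖ₋₂ (with p₋₁=1, p₋₂=0, q₋₁=0, q₋₂=1):
  k=0: a=8, p=8, q=1
  k=1: a=6, p=49, q=6
  k=2: a=1, p=57, q=7
  k=3: a=4, p=277, q=34
  k=4: a=2, p=611, q=75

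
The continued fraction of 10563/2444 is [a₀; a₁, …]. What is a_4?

13

10563 = 4·2444 + 787   →  a_0 = 4
2444 = 3·787 + 83   →  a_1 = 3
787 = 9·83 + 40   →  a_2 = 9
83 = 2·40 + 3   →  a_3 = 2
40 = 13·3 + 1   →  a_4 = 13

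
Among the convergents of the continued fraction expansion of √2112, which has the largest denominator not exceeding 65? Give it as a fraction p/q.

√2112 = [45; 1, 21, 1, 90, …] (period length 4).
Convergents:
  p_0/q_0 = 45/1
  p_1/q_1 = 46/1
  p_2/q_2 = 1011/22
  p_3/q_3 = 1057/23
  p_4/q_4 = 96141/2092
q_3 = 23 ≤ 65 < 2092 = q_4, so the answer is 1057/23.

1057/23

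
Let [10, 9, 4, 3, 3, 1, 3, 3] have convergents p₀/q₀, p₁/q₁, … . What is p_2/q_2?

374/37

Using pₖ = aₖpₖ₋₁ + pₖ₋₂, qₖ = aₖqₖ₋₁ + qₖ₋₂ (with p₋₁=1, p₋₂=0, q₋₁=0, q₋₂=1):
  k=0: a=10, p=10, q=1
  k=1: a=9, p=91, q=9
  k=2: a=4, p=374, q=37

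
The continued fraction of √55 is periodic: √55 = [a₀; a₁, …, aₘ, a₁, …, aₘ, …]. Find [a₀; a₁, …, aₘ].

a₀ = ⌊√55⌋ = 7.
With m₀=0, d₀=1 and mₖ₊₁ = dₖaₖ − mₖ, dₖ₊₁ = (n − mₖ₊₁²)/dₖ, aₖ₊₁ = ⌊(a₀+mₖ₊₁)/dₖ₊₁⌋:
  k=1: m=7, d=6, a=2
  k=2: m=5, d=5, a=2
  k=3: m=5, d=6, a=2
  k=4: m=7, d=1, a=14
d=1 and a=2a₀=14 at k=4, so the next step gives (m, d) = (7, 6) again — its k=1 value — and the period has length 4.

[7; 2, 2, 2, 14]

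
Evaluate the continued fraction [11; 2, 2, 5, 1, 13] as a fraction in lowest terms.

Using pₖ = aₖpₖ₋₁ + pₖ₋₂ and qₖ = aₖqₖ₋₁ + qₖ₋₂:
  k=0: a=11, p=11, q=1
  k=1: a=2, p=23, q=2
  k=2: a=2, p=57, q=5
  k=3: a=5, p=308, q=27
  k=4: a=1, p=365, q=32
  k=5: a=13, p=5053, q=443

5053/443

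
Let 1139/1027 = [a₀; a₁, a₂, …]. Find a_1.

9

1139 = 1·1027 + 112   →  a_0 = 1
1027 = 9·112 + 19   →  a_1 = 9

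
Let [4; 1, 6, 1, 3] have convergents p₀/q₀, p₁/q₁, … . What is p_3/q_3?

39/8

Using pₖ = aₖpₖ₋₁ + pₖ₋₂, qₖ = aₖqₖ₋₁ + qₖ₋₂ (with p₋₁=1, p₋₂=0, q₋₁=0, q₋₂=1):
  k=0: a=4, p=4, q=1
  k=1: a=1, p=5, q=1
  k=2: a=6, p=34, q=7
  k=3: a=1, p=39, q=8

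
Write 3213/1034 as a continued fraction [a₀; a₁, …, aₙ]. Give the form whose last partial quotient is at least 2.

3213 = 3·1034 + 111
1034 = 9·111 + 35
111 = 3·35 + 6
35 = 5·6 + 5
6 = 1·5 + 1
5 = 5·1 + 0  (stop)
So 3213/1034 = [3; 9, 3, 5, 1, 5].

[3; 9, 3, 5, 1, 5]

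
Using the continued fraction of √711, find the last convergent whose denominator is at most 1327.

√711 = [26; 1, 1, 1, 52, …] (period length 4).
Convergents:
  p_0/q_0 = 26/1
  p_1/q_1 = 27/1
  p_2/q_2 = 53/2
  p_3/q_3 = 80/3
  p_4/q_4 = 4213/158
  p_5/q_5 = 4293/161
  p_6/q_6 = 8506/319
  p_7/q_7 = 12799/480
  p_8/q_8 = 674054/25279
q_7 = 480 ≤ 1327 < 25279 = q_8, so the answer is 12799/480.

12799/480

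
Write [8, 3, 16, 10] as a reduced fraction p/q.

Using pₖ = aₖpₖ₋₁ + pₖ₋₂ and qₖ = aₖqₖ₋₁ + qₖ₋₂:
  k=0: a=8, p=8, q=1
  k=1: a=3, p=25, q=3
  k=2: a=16, p=408, q=49
  k=3: a=10, p=4105, q=493

4105/493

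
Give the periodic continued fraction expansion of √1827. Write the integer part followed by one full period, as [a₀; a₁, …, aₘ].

[42; 1, 2, 1, 8, 1, 2, 1, 84]

a₀ = ⌊√1827⌋ = 42.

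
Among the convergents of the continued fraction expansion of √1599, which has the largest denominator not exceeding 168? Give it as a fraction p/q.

3199/80

√1599 = [39; 1, 78, …] (period length 2).
Convergents:
  p_0/q_0 = 39/1
  p_1/q_1 = 40/1
  p_2/q_2 = 3159/79
  p_3/q_3 = 3199/80
  p_4/q_4 = 252681/6319
q_3 = 80 ≤ 168 < 6319 = q_4, so the answer is 3199/80.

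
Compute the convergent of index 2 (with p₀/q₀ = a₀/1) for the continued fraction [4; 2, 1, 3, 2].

Using pₖ = aₖpₖ₋₁ + pₖ₋₂, qₖ = aₖqₖ₋₁ + qₖ₋₂ (with p₋₁=1, p₋₂=0, q₋₁=0, q₋₂=1):
  k=0: a=4, p=4, q=1
  k=1: a=2, p=9, q=2
  k=2: a=1, p=13, q=3

13/3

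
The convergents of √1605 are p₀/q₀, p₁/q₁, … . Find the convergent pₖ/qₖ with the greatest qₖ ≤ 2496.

51320/1281

√1605 = [40; 16, 80, …] (period length 2).
Convergents:
  p_0/q_0 = 40/1
  p_1/q_1 = 641/16
  p_2/q_2 = 51320/1281
  p_3/q_3 = 821761/20512
q_2 = 1281 ≤ 2496 < 20512 = q_3, so the answer is 51320/1281.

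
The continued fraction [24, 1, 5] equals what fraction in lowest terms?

149/6

Fold from the inside: start with 5/1.
  1 + 1/5 = 6/5
  24 + 5/6 = 149/6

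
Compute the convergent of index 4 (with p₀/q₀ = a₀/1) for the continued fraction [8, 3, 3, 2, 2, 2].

465/56

Using pₖ = aₖpₖ₋₁ + pₖ₋₂, qₖ = aₖqₖ₋₁ + qₖ₋₂ (with p₋₁=1, p₋₂=0, q₋₁=0, q₋₂=1):
  k=0: a=8, p=8, q=1
  k=1: a=3, p=25, q=3
  k=2: a=3, p=83, q=10
  k=3: a=2, p=191, q=23
  k=4: a=2, p=465, q=56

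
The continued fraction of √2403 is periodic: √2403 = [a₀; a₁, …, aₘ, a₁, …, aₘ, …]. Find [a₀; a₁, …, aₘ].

a₀ = ⌊√2403⌋ = 49.
With m₀=0, d₀=1 and mₖ₊₁ = dₖaₖ − mₖ, dₖ₊₁ = (n − mₖ₊₁²)/dₖ, aₖ₊₁ = ⌊(a₀+mₖ₊₁)/dₖ₊₁⌋:
  k=1: m=49, d=2, a=49
  k=2: m=49, d=1, a=98
d=1 and a=2a₀=98 at k=2, so the next step gives (m, d) = (49, 2) again — its k=1 value — and the period has length 2.

[49; 49, 98]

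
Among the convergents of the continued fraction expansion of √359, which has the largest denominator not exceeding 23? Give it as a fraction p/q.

360/19

√359 = [18; 1, 17, 1, 36, …] (period length 4).
Convergents:
  p_0/q_0 = 18/1
  p_1/q_1 = 19/1
  p_2/q_2 = 341/18
  p_3/q_3 = 360/19
  p_4/q_4 = 13301/702
q_3 = 19 ≤ 23 < 702 = q_4, so the answer is 360/19.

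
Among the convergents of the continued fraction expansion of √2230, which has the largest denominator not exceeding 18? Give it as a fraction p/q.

425/9

√2230 = [47; 4, 2, 18, 2, 4, 94, …] (period length 6).
Convergents:
  p_0/q_0 = 47/1
  p_1/q_1 = 189/4
  p_2/q_2 = 425/9
  p_3/q_3 = 7839/166
q_2 = 9 ≤ 18 < 166 = q_3, so the answer is 425/9.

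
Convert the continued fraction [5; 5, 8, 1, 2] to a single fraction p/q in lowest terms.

691/133

Using pₖ = aₖpₖ₋₁ + pₖ₋₂ and qₖ = aₖqₖ₋₁ + qₖ₋₂:
  k=0: a=5, p=5, q=1
  k=1: a=5, p=26, q=5
  k=2: a=8, p=213, q=41
  k=3: a=1, p=239, q=46
  k=4: a=2, p=691, q=133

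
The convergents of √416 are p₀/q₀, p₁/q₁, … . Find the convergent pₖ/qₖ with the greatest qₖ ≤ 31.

√416 = [20; 2, 1, 1, 9, 1, 1, 2, 40, …] (period length 8).
Convergents:
  p_0/q_0 = 20/1
  p_1/q_1 = 41/2
  p_2/q_2 = 61/3
  p_3/q_3 = 102/5
  p_4/q_4 = 979/48
q_3 = 5 ≤ 31 < 48 = q_4, so the answer is 102/5.

102/5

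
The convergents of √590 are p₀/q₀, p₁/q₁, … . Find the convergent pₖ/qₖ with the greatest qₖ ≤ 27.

√590 = [24; 3, 2, 4, 2, 3, 48, …] (period length 6).
Convergents:
  p_0/q_0 = 24/1
  p_1/q_1 = 73/3
  p_2/q_2 = 170/7
  p_3/q_3 = 753/31
q_2 = 7 ≤ 27 < 31 = q_3, so the answer is 170/7.

170/7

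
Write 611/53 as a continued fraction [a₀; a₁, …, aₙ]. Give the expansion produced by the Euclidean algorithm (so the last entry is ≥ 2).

[11; 1, 1, 8, 3]

611 = 11*53 + 28
53 = 1*28 + 25
28 = 1*25 + 3
25 = 8*3 + 1
3 = 3*1 + 0  (stop)
So 611/53 = [11; 1, 1, 8, 3].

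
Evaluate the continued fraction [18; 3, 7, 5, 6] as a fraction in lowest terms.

Using pₖ = aₖpₖ₋₁ + pₖ₋₂ and qₖ = aₖqₖ₋₁ + qₖ₋₂:
  k=0: a=18, p=18, q=1
  k=1: a=3, p=55, q=3
  k=2: a=7, p=403, q=22
  k=3: a=5, p=2070, q=113
  k=4: a=6, p=12823, q=700

12823/700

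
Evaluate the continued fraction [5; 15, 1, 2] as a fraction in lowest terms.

238/47

Using pₖ = aₖpₖ₋₁ + pₖ₋₂ and qₖ = aₖqₖ₋₁ + qₖ₋₂:
  k=0: a=5, p=5, q=1
  k=1: a=15, p=76, q=15
  k=2: a=1, p=81, q=16
  k=3: a=2, p=238, q=47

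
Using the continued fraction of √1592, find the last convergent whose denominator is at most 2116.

√1592 = [39; 1, 8, 1, 78, …] (period length 4).
Convergents:
  p_0/q_0 = 39/1
  p_1/q_1 = 40/1
  p_2/q_2 = 359/9
  p_3/q_3 = 399/10
  p_4/q_4 = 31481/789
  p_5/q_5 = 31880/799
  p_6/q_6 = 286521/7181
q_5 = 799 ≤ 2116 < 7181 = q_6, so the answer is 31880/799.

31880/799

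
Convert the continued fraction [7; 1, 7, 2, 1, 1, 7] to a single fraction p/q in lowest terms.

Using pₖ = aₖpₖ₋₁ + pₖ₋₂ and qₖ = aₖqₖ₋₁ + qₖ₋₂:
  k=0: a=7, p=7, q=1
  k=1: a=1, p=8, q=1
  k=2: a=7, p=63, q=8
  k=3: a=2, p=134, q=17
  k=4: a=1, p=197, q=25
  k=5: a=1, p=331, q=42
  k=6: a=7, p=2514, q=319

2514/319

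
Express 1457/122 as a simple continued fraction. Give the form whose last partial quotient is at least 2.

1457 = 11*122 + 115
122 = 1*115 + 7
115 = 16*7 + 3
7 = 2*3 + 1
3 = 3*1 + 0  (stop)
So 1457/122 = [11; 1, 16, 2, 3].

[11; 1, 16, 2, 3]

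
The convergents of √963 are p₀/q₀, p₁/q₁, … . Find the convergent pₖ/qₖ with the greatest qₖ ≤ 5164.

√963 = [31; 31, 62, …] (period length 2).
Convergents:
  p_0/q_0 = 31/1
  p_1/q_1 = 962/31
  p_2/q_2 = 59675/1923
  p_3/q_3 = 1850887/59644
q_2 = 1923 ≤ 5164 < 59644 = q_3, so the answer is 59675/1923.

59675/1923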